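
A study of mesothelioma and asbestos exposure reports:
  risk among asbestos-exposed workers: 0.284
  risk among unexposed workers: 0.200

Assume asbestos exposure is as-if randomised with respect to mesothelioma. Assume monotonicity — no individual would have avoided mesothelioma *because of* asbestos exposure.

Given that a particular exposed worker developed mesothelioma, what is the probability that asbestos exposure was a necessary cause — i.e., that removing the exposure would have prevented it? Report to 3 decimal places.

Let p₁ = 0.284, p₀ = 0.2.
Under exogeneity and monotonicity, PN = (p₁ − p₀) / p₁.
PN = (0.284 − 0.2) / 0.284 = 0.084 / 0.284 ≈ 0.2958

PN ≈ 0.296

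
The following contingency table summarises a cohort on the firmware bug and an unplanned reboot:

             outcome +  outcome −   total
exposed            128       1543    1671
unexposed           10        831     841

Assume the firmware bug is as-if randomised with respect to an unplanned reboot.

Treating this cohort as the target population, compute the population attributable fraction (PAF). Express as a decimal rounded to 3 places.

p₁ = P(outcome | exposed) = 128/1671 = 0.076601
p₀ = P(outcome | unexposed) = 10/841 = 0.011891
Exposure prevalence π = 1671/2512 = 0.66521; overall risk P(Y=1) = 0.054936.
Under exogeneity, PAF = [P(Y=1) − p₀]/P(Y=1).
PAF = (0.054936 − 0.011891) / 0.054936 ≈ 0.7836

PAF ≈ 0.784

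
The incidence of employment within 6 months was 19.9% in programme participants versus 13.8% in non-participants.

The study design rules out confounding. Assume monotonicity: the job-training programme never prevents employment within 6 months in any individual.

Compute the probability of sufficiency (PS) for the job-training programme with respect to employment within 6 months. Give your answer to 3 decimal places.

p₁ = 0.199, p₀ = 0.138.
Under exogeneity and monotonicity, PS = (p₁ − p₀) / (1 − p₀).
PS = (0.199 − 0.138) / (1 − 0.138) = 0.061 / 0.862 ≈ 0.0708

PS ≈ 0.071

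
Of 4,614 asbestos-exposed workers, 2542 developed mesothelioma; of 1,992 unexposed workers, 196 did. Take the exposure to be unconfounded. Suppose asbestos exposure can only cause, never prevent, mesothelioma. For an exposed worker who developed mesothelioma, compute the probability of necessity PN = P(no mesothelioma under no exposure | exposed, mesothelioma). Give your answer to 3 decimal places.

PN ≈ 0.821

p₁ = P(outcome | exposed) = 2542/4614 = 0.55093
p₀ = P(outcome | unexposed) = 196/1992 = 0.098394
Under exogeneity and monotonicity, PN = (p₁ − p₀) / p₁.
PN = (0.55093 − 0.098394) / 0.55093 = 0.45254 / 0.55093 ≈ 0.8214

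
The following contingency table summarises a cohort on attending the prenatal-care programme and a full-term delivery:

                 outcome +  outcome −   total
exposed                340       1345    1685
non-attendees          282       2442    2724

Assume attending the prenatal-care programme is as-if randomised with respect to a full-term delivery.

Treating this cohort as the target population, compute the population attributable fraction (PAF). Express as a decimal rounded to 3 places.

p₁ = P(outcome | exposed) = 340/1685 = 0.20178
p₀ = P(outcome | unexposed) = 282/2724 = 0.10352
Exposure prevalence π = 1685/4409 = 0.38217; overall risk P(Y=1) = 0.14108.
Under exogeneity, PAF = [P(Y=1) − p₀]/P(Y=1).
PAF = (0.14108 − 0.10352) / 0.14108 ≈ 0.2662

PAF ≈ 0.266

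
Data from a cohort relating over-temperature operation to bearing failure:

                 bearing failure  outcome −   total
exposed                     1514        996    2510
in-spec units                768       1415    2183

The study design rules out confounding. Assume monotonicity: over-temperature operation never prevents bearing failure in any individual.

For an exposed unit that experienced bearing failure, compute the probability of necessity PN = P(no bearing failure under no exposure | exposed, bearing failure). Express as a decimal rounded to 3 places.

p₁ = P(outcome | exposed) = 1514/2510 = 0.60319
p₀ = P(outcome | unexposed) = 768/2183 = 0.35181
Under exogeneity and monotonicity, PN = (p₁ − p₀) / p₁.
PN = (0.60319 − 0.35181) / 0.60319 = 0.25138 / 0.60319 ≈ 0.4167

PN ≈ 0.417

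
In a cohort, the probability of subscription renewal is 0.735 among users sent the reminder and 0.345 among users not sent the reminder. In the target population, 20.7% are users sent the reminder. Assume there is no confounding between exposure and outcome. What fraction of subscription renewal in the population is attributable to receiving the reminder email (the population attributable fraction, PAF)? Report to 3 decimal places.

PAF ≈ 0.190

Let p₁ = 0.735, p₀ = 0.345.
Overall risk P(Y=1) = π·p₁ + (1−π)·p₀ = 0.207×0.735 + 0.793×0.345 = 0.42573.
Under exogeneity, PAF = [P(Y=1) − p₀] / P(Y=1).
PAF = (0.42573 − 0.345) / 0.42573 ≈ 0.1896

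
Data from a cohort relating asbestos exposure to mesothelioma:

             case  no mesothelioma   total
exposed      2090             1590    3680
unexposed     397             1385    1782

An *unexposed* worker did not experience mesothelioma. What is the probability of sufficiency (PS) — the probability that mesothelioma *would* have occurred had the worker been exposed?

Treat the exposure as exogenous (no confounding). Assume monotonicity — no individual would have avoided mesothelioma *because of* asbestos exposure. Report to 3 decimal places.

PS ≈ 0.444

p₁ = P(outcome | exposed) = 2090/3680 = 0.56793
p₀ = P(outcome | unexposed) = 397/1782 = 0.22278
Under exogeneity and monotonicity, PS = (p₁ − p₀) / (1 − p₀).
PS = (0.56793 − 0.22278) / (1 − 0.22278) = 0.34515 / 0.77722 ≈ 0.4441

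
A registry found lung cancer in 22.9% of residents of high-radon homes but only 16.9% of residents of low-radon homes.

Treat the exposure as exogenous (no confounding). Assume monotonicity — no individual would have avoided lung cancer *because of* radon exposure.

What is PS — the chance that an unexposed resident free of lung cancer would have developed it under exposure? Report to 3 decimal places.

p₁ = 0.229, p₀ = 0.169.
Under exogeneity and monotonicity, PS = (p₁ − p₀) / (1 − p₀).
PS = (0.229 − 0.169) / (1 − 0.169) = 0.06 / 0.831 ≈ 0.0722

PS ≈ 0.072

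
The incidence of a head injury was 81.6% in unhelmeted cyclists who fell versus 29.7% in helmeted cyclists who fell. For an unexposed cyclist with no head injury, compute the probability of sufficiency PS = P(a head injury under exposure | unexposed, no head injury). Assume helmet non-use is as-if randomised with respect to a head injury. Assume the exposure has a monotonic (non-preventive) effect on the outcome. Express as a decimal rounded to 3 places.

p₁ = 0.816, p₀ = 0.297.
Under exogeneity and monotonicity, PS = (p₁ − p₀) / (1 − p₀).
PS = (0.816 − 0.297) / (1 − 0.297) = 0.519 / 0.703 ≈ 0.7383

PS ≈ 0.738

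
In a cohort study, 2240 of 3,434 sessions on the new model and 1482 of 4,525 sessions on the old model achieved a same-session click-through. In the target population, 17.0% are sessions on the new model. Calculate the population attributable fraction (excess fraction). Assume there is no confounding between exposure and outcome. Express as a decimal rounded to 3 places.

p₁ = P(outcome | exposed) = 2240/3434 = 0.6523
p₀ = P(outcome | unexposed) = 1482/4525 = 0.32751
Overall risk P(Y=1) = π·p₁ + (1−π)·p₀ = 0.17×0.6523 + 0.83×0.32751 = 0.38273.
Under exogeneity, PAF = [P(Y=1) − p₀] / P(Y=1).
PAF = (0.38273 − 0.32751) / 0.38273 ≈ 0.1443

PAF ≈ 0.144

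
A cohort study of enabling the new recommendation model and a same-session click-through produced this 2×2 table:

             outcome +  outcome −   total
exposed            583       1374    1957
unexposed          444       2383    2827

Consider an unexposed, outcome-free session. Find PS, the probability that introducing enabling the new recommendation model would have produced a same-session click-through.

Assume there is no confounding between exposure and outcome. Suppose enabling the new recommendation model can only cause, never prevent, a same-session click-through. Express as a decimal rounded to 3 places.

p₁ = P(outcome | exposed) = 583/1957 = 0.2979
p₀ = P(outcome | unexposed) = 444/2827 = 0.15706
Under exogeneity and monotonicity, PS = (p₁ − p₀) / (1 − p₀).
PS = (0.2979 − 0.15706) / (1 − 0.15706) = 0.14085 / 0.84294 ≈ 0.1671

PS ≈ 0.167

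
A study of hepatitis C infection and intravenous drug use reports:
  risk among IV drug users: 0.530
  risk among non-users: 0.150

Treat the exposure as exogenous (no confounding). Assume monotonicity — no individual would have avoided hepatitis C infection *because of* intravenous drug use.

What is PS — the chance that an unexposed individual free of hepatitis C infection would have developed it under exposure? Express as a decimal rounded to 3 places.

PS ≈ 0.447

Let p₁ = 0.53, p₀ = 0.15.
Under exogeneity and monotonicity, PS = (p₁ − p₀) / (1 − p₀).
PS = (0.53 − 0.15) / (1 − 0.15) = 0.38 / 0.85 ≈ 0.4471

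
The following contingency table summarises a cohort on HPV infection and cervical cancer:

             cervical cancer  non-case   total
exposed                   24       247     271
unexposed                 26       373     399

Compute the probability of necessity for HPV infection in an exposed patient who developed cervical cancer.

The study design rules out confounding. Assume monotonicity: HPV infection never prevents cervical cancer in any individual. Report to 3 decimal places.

PN ≈ 0.264

p₁ = P(outcome | exposed) = 24/271 = 0.088561
p₀ = P(outcome | unexposed) = 26/399 = 0.065163
Under exogeneity and monotonicity, PN = (p₁ − p₀) / p₁.
PN = (0.088561 − 0.065163) / 0.088561 = 0.023398 / 0.088561 ≈ 0.2642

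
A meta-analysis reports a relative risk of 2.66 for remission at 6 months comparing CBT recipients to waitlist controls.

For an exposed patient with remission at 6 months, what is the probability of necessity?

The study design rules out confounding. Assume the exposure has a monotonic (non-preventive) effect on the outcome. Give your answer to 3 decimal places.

PN ≈ 0.624

Under exogeneity and monotonicity, PN = (RR − 1) / RR = 1 − 1/RR.
PN = (2.66 − 1) / 2.66 = 1.66 / 2.66 ≈ 0.6241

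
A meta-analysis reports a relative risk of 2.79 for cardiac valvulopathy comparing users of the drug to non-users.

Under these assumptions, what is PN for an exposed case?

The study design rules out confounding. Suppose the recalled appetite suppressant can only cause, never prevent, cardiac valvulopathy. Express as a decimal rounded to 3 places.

PN ≈ 0.642

Under exogeneity and monotonicity, PN = (RR − 1) / RR = 1 − 1/RR.
PN = (2.79 − 1) / 2.79 = 1.79 / 2.79 ≈ 0.6416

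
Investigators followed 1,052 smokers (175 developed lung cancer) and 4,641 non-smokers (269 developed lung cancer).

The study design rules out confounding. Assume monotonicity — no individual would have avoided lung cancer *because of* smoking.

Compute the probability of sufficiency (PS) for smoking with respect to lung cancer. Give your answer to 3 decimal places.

PS ≈ 0.115

p₁ = P(outcome | exposed) = 175/1052 = 0.16635
p₀ = P(outcome | unexposed) = 269/4641 = 0.057962
Under exogeneity and monotonicity, PS = (p₁ − p₀) / (1 − p₀).
PS = (0.16635 − 0.057962) / (1 − 0.057962) = 0.10839 / 0.94204 ≈ 0.1151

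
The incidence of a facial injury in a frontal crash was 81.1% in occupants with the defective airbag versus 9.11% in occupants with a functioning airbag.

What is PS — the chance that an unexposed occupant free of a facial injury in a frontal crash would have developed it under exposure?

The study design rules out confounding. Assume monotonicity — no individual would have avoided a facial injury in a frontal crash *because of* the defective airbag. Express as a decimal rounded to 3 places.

p₁ = 0.811, p₀ = 0.0911.
Under exogeneity and monotonicity, PS = (p₁ − p₀) / (1 − p₀).
PS = (0.811 − 0.0911) / (1 − 0.0911) = 0.7199 / 0.9089 ≈ 0.7921

PS ≈ 0.792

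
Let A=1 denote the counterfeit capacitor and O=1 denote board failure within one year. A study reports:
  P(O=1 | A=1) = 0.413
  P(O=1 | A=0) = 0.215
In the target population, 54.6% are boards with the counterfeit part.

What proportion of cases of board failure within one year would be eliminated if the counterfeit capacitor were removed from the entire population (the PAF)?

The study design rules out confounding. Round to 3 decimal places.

PAF ≈ 0.335

Let p₁ = 0.413, p₀ = 0.215.
Overall risk P(Y=1) = π·p₁ + (1−π)·p₀ = 0.546×0.413 + 0.454×0.215 = 0.32311.
Under exogeneity, PAF = [P(Y=1) − p₀] / P(Y=1).
PAF = (0.32311 − 0.215) / 0.32311 ≈ 0.3346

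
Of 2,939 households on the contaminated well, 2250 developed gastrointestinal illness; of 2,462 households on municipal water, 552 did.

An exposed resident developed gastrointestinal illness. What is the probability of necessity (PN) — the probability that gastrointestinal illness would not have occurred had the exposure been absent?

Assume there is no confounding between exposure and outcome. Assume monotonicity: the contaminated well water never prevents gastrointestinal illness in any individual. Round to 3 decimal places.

p₁ = P(outcome | exposed) = 2250/2939 = 0.76557
p₀ = P(outcome | unexposed) = 552/2462 = 0.22421
Under exogeneity and monotonicity, PN = (p₁ − p₀) / p₁.
PN = (0.76557 − 0.22421) / 0.76557 = 0.54136 / 0.76557 ≈ 0.7071

PN ≈ 0.707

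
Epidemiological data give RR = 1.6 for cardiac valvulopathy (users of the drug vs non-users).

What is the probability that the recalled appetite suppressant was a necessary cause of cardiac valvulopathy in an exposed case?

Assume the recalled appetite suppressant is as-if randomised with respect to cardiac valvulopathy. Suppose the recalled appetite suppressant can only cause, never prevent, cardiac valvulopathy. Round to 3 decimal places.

Under exogeneity and monotonicity, PN = (RR − 1) / RR = 1 − 1/RR.
PN = (1.6 − 1) / 1.6 = 0.6 / 1.6 ≈ 0.3750

PN ≈ 0.375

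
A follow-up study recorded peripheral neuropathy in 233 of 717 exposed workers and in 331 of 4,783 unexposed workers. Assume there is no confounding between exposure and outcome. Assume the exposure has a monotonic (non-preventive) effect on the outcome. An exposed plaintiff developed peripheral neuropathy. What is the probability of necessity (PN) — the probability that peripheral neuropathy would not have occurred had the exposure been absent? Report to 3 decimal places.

PN ≈ 0.787

p₁ = P(outcome | exposed) = 233/717 = 0.32497
p₀ = P(outcome | unexposed) = 331/4783 = 0.069203
Under exogeneity and monotonicity, PN = (p₁ − p₀) / p₁.
PN = (0.32497 − 0.069203) / 0.32497 = 0.25576 / 0.32497 ≈ 0.7870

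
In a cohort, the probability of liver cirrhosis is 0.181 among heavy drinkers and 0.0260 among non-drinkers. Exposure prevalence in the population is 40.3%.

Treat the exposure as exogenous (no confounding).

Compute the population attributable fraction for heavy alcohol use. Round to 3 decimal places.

PAF ≈ 0.706

Let p₁ = 0.181, p₀ = 0.026.
Overall risk P(Y=1) = π·p₁ + (1−π)·p₀ = 0.403×0.181 + 0.597×0.026 = 0.088465.
Under exogeneity, PAF = [P(Y=1) − p₀] / P(Y=1).
PAF = (0.088465 − 0.026) / 0.088465 ≈ 0.7061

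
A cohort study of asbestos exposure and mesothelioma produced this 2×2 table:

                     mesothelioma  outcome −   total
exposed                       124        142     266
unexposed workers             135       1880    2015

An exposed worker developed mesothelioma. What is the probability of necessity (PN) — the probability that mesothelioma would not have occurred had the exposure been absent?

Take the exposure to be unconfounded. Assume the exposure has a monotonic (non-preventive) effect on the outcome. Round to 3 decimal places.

p₁ = P(outcome | exposed) = 124/266 = 0.46617
p₀ = P(outcome | unexposed) = 135/2015 = 0.066998
Under exogeneity and monotonicity, PN = (p₁ − p₀) / p₁.
PN = (0.46617 − 0.066998) / 0.46617 = 0.39917 / 0.46617 ≈ 0.8563

PN ≈ 0.856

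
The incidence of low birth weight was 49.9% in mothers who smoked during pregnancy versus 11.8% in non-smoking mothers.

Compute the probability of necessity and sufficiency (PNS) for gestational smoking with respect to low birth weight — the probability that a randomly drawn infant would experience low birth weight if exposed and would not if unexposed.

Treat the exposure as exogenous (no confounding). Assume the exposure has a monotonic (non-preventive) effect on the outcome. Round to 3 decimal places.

p₁ = 0.499, p₀ = 0.118.
Under exogeneity and monotonicity, PNS = p₁ − p₀.
PNS = 0.499 − 0.118 = 0.381

PNS ≈ 0.381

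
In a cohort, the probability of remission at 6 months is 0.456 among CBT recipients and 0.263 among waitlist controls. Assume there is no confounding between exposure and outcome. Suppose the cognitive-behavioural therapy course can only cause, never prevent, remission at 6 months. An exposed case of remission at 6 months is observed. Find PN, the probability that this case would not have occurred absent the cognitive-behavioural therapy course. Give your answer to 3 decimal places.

PN ≈ 0.423

Let p₁ = 0.456, p₀ = 0.263.
Under exogeneity and monotonicity, PN = (p₁ − p₀) / p₁.
PN = (0.456 − 0.263) / 0.456 = 0.193 / 0.456 ≈ 0.4232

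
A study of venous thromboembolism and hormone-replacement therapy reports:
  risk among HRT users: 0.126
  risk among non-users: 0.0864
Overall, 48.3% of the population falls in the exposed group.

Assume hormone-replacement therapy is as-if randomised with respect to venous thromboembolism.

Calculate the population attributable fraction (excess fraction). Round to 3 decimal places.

PAF ≈ 0.181

Let p₁ = 0.126, p₀ = 0.0864.
Overall risk P(Y=1) = π·p₁ + (1−π)·p₀ = 0.483×0.126 + 0.517×0.0864 = 0.10553.
Under exogeneity, PAF = [P(Y=1) − p₀] / P(Y=1).
PAF = (0.10553 − 0.0864) / 0.10553 ≈ 0.1813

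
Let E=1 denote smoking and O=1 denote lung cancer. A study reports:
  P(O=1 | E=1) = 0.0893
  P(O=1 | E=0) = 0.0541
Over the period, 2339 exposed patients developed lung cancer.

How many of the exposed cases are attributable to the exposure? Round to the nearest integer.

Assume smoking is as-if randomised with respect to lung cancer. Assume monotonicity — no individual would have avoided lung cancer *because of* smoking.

about 922 cases

Let p₁ = 0.0893, p₀ = 0.0541.
PN = (p₁ − p₀)/p₁ = (0.0893 − 0.0541) / 0.0893 ≈ 0.39418.
Attributable cases ≈ PN × (exposed cases) = 0.39418 × 2339 ≈ 921.98.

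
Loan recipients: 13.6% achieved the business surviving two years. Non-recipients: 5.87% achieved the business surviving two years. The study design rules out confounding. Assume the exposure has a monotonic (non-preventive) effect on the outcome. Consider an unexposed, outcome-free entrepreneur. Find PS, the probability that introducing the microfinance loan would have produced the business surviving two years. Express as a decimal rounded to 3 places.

p₁ = 0.136, p₀ = 0.0587.
Under exogeneity and monotonicity, PS = (p₁ − p₀) / (1 − p₀).
PS = (0.136 − 0.0587) / (1 − 0.0587) = 0.0773 / 0.9413 ≈ 0.0821

PS ≈ 0.082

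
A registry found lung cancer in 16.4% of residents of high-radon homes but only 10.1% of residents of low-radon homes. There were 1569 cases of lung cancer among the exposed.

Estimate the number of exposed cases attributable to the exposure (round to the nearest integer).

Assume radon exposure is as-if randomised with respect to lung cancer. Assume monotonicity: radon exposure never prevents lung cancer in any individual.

about 603 cases

p₁ = 0.164, p₀ = 0.101.
PN = (p₁ − p₀)/p₁ = (0.164 − 0.101) / 0.164 ≈ 0.38415.
Attributable cases ≈ PN × (exposed cases) = 0.38415 × 1569 ≈ 602.73.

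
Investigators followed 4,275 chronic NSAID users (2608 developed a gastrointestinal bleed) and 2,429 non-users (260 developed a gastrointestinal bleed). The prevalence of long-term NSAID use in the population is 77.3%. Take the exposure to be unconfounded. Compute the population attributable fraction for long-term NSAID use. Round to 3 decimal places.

p₁ = P(outcome | exposed) = 2608/4275 = 0.61006
p₀ = P(outcome | unexposed) = 260/2429 = 0.10704
Overall risk P(Y=1) = π·p₁ + (1−π)·p₀ = 0.773×0.61006 + 0.227×0.10704 = 0.49587.
Under exogeneity, PAF = [P(Y=1) − p₀] / P(Y=1).
PAF = (0.49587 − 0.10704) / 0.49587 ≈ 0.7841

PAF ≈ 0.784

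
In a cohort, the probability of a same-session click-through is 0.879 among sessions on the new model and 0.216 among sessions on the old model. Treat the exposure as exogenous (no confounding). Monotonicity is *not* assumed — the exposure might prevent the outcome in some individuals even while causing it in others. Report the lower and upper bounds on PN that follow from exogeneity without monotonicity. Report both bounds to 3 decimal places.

Let p₁ = 0.879, p₀ = 0.216.
Under exogeneity alone the bounds on PN are max{0,(p₁−p₀)/p₁} ≤ PN ≤ min{1,(1−p₀)/p₁}.
  lower = (p₁ − p₀)/p₁ = 0.663 / 0.879 ≈ 0.7543
  upper = min{1, (1 − p₀)/p₁} = 0.784 / 0.879 ≈ 0.8919

0.754 ≤ PN ≤ 0.892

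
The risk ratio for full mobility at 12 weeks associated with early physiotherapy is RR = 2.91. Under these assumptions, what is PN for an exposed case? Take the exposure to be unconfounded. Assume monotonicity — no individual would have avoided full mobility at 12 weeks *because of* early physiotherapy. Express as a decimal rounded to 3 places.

Under exogeneity and monotonicity, PN = (RR − 1) / RR = 1 − 1/RR.
PN = (2.91 − 1) / 2.91 = 1.91 / 2.91 ≈ 0.6564

PN ≈ 0.656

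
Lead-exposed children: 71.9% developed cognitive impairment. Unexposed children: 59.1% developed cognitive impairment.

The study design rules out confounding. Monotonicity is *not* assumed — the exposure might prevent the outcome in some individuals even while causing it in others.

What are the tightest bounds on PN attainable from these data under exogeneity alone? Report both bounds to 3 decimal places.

0.178 ≤ PN ≤ 0.569

p₁ = 0.719, p₀ = 0.591.
Under exogeneity alone the bounds on PN are max{0,(p₁−p₀)/p₁} ≤ PN ≤ min{1,(1−p₀)/p₁}.
  lower = (p₁ − p₀)/p₁ = 0.128 / 0.719 ≈ 0.1780
  upper = min{1, (1 − p₀)/p₁} = 0.409 / 0.719 ≈ 0.5688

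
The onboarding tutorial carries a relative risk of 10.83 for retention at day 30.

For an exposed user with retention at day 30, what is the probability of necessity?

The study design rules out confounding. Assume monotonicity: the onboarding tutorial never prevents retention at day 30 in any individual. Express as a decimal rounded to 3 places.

Under exogeneity and monotonicity, PN = (RR − 1) / RR = 1 − 1/RR.
PN = (10.83 − 1) / 10.83 = 9.83 / 10.83 ≈ 0.9077

PN ≈ 0.908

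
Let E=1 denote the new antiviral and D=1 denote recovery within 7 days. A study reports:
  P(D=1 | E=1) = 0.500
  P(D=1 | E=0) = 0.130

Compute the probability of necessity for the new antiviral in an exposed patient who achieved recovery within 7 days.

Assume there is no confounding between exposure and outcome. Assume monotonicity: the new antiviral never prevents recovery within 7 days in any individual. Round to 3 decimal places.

Let p₁ = 0.5, p₀ = 0.13.
Under exogeneity and monotonicity, PN = (p₁ − p₀) / p₁.
PN = (0.5 − 0.13) / 0.5 = 0.37 / 0.5 ≈ 0.7400

PN ≈ 0.740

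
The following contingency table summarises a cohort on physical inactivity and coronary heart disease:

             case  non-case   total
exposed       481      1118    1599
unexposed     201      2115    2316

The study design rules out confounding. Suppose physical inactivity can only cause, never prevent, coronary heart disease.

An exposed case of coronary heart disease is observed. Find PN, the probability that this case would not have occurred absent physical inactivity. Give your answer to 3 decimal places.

PN ≈ 0.711

p₁ = P(outcome | exposed) = 481/1599 = 0.30081
p₀ = P(outcome | unexposed) = 201/2316 = 0.086788
Under exogeneity and monotonicity, PN = (p₁ − p₀)/p₁.
PN = (0.30081 − 0.086788) / 0.30081 ≈ 0.7115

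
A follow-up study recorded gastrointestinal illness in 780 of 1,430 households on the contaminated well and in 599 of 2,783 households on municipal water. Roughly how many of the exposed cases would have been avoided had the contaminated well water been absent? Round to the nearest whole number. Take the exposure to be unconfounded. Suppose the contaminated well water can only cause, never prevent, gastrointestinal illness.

about 472 cases

p₁ = P(outcome | exposed) = 780/1430 = 0.54545
p₀ = P(outcome | unexposed) = 599/2783 = 0.21524
PN = (p₁ − p₀)/p₁ = (0.54545 − 0.21524) / 0.54545 ≈ 0.60540.
Attributable cases ≈ PN × (exposed cases) = 0.60540 × 780 ≈ 472.21.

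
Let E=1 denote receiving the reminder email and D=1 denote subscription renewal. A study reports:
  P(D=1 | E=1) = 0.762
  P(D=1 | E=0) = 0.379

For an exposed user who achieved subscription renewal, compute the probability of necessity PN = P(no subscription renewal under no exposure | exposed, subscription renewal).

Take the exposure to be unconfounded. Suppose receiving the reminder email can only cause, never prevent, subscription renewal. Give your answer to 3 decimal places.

Let p₁ = 0.762, p₀ = 0.379.
Under exogeneity and monotonicity, PN = (p₁ − p₀) / p₁.
PN = (0.762 − 0.379) / 0.762 = 0.383 / 0.762 ≈ 0.5026

PN ≈ 0.503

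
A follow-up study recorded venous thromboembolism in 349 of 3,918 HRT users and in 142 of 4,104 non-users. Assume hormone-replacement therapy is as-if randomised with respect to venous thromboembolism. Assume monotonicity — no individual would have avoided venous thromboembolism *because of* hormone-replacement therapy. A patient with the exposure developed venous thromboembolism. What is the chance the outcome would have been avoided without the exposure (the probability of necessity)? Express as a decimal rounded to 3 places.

PN ≈ 0.612

p₁ = P(outcome | exposed) = 349/3918 = 0.089076
p₀ = P(outcome | unexposed) = 142/4104 = 0.0346
Under exogeneity and monotonicity, PN = (p₁ − p₀) / p₁.
PN = (0.089076 − 0.0346) / 0.089076 = 0.054476 / 0.089076 ≈ 0.6116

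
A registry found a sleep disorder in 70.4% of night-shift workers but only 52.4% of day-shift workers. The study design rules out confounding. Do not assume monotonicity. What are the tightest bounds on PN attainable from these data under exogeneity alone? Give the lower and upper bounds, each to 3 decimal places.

0.256 ≤ PN ≤ 0.676

p₁ = 0.704, p₀ = 0.524.
Under exogeneity alone the bounds on PN are max{0,(p₁−p₀)/p₁} ≤ PN ≤ min{1,(1−p₀)/p₁}.
  lower = (p₁ − p₀)/p₁ = 0.18 / 0.704 ≈ 0.2557
  upper = min{1, (1 − p₀)/p₁} = 0.476 / 0.704 ≈ 0.6761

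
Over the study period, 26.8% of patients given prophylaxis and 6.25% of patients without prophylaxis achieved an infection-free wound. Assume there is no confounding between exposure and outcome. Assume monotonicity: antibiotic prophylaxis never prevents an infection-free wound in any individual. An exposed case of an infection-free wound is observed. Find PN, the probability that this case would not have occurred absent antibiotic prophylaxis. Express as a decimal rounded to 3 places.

PN ≈ 0.767

p₁ = 0.268, p₀ = 0.0625.
Under exogeneity and monotonicity, PN = (p₁ − p₀) / p₁.
PN = (0.268 − 0.0625) / 0.268 = 0.2055 / 0.268 ≈ 0.7668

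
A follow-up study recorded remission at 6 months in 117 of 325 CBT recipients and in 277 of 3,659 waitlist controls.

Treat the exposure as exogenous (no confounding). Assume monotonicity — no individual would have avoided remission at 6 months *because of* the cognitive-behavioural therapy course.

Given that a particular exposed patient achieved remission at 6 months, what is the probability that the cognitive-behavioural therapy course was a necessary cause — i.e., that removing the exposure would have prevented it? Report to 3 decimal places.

PN ≈ 0.790

p₁ = P(outcome | exposed) = 117/325 = 0.36
p₀ = P(outcome | unexposed) = 277/3659 = 0.075704
Under exogeneity and monotonicity, PN = (p₁ − p₀) / p₁.
PN = (0.36 − 0.075704) / 0.36 = 0.2843 / 0.36 ≈ 0.7897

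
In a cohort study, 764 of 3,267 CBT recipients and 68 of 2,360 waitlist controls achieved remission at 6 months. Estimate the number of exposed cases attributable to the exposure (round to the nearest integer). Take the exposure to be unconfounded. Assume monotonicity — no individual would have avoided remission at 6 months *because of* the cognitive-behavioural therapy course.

p₁ = P(outcome | exposed) = 764/3267 = 0.23385
p₀ = P(outcome | unexposed) = 68/2360 = 0.028814
PN = (p₁ − p₀)/p₁ = (0.23385 − 0.028814) / 0.23385 ≈ 0.87679.
Attributable cases ≈ PN × (exposed cases) = 0.87679 × 764 ≈ 669.87.

about 670 cases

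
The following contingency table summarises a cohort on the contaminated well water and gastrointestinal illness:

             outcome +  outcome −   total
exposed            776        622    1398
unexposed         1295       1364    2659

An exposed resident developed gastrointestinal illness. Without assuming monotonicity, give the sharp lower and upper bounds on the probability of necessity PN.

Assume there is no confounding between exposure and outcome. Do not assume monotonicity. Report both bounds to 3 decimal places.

p₁ = P(outcome | exposed) = 776/1398 = 0.55508
p₀ = P(outcome | unexposed) = 1295/2659 = 0.48703
Under exogeneity alone the bounds on PN are max{0,(p₁−p₀)/p₁} ≤ PN ≤ min{1,(1−p₀)/p₁}.
  lower = (p₁ − p₀)/p₁ = 0.068053 / 0.55508 ≈ 0.1226
  upper = min{1, (1 − p₀)/p₁} = 0.51297 / 0.55508 ≈ 0.9241

0.123 ≤ PN ≤ 0.924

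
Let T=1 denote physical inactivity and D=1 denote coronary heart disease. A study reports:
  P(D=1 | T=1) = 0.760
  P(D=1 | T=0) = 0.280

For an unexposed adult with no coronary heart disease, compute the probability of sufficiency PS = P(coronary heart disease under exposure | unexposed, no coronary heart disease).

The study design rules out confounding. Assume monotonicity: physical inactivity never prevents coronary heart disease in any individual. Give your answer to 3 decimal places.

PS ≈ 0.667

Let p₁ = 0.76, p₀ = 0.28.
Under exogeneity and monotonicity, PS = (p₁ − p₀) / (1 − p₀).
PS = (0.76 − 0.28) / (1 − 0.28) = 0.48 / 0.72 ≈ 0.6667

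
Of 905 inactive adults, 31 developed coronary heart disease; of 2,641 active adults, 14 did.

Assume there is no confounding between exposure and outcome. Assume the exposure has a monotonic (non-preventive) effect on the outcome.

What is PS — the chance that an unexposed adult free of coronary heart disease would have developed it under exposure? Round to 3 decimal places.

PS ≈ 0.029

p₁ = P(outcome | exposed) = 31/905 = 0.034254
p₀ = P(outcome | unexposed) = 14/2641 = 0.005301
Under exogeneity and monotonicity, PS = (p₁ − p₀) / (1 − p₀).
PS = (0.034254 − 0.005301) / (1 − 0.005301) = 0.028953 / 0.9947 ≈ 0.0291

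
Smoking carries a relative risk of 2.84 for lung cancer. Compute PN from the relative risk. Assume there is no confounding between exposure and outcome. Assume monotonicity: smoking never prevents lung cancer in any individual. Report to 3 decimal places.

Under exogeneity and monotonicity, PN = (RR − 1) / RR = 1 − 1/RR.
PN = (2.84 − 1) / 2.84 = 1.84 / 2.84 ≈ 0.6479

PN ≈ 0.648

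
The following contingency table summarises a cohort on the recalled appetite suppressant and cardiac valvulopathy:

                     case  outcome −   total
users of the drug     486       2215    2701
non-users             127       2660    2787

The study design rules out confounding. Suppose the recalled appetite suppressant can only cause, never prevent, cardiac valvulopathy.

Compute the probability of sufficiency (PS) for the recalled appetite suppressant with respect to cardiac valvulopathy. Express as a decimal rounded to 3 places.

p₁ = P(outcome | exposed) = 486/2701 = 0.17993
p₀ = P(outcome | unexposed) = 127/2787 = 0.045569
Under exogeneity and monotonicity, PS = (p₁ − p₀) / (1 − p₀).
PS = (0.17993 − 0.045569) / (1 − 0.045569) = 0.13436 / 0.95443 ≈ 0.1408

PS ≈ 0.141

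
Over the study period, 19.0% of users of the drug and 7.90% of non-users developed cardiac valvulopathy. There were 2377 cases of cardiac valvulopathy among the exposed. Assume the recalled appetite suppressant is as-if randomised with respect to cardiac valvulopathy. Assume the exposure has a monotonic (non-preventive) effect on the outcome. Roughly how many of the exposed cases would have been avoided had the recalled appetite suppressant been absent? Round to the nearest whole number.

about 1389 cases

p₁ = 0.19, p₀ = 0.079.
PN = (p₁ − p₀)/p₁ = (0.19 − 0.079) / 0.19 ≈ 0.58421.
Attributable cases ≈ PN × (exposed cases) = 0.58421 × 2377 ≈ 1388.67.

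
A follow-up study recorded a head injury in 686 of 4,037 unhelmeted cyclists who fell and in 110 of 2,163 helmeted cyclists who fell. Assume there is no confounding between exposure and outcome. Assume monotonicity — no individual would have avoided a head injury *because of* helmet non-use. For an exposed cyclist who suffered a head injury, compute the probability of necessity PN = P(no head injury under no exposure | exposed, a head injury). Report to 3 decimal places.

p₁ = P(outcome | exposed) = 686/4037 = 0.16993
p₀ = P(outcome | unexposed) = 110/2163 = 0.050855
Under exogeneity and monotonicity, PN = (p₁ − p₀) / p₁.
PN = (0.16993 − 0.050855) / 0.16993 = 0.11907 / 0.16993 ≈ 0.7007

PN ≈ 0.701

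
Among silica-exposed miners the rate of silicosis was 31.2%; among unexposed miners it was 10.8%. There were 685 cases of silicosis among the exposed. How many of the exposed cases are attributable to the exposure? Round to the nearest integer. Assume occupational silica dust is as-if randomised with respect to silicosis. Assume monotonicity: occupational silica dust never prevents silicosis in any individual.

about 448 cases

p₁ = 0.312, p₀ = 0.108.
PN = (p₁ − p₀)/p₁ = (0.312 − 0.108) / 0.312 ≈ 0.65385.
Attributable cases ≈ PN × (exposed cases) = 0.65385 × 685 ≈ 447.88.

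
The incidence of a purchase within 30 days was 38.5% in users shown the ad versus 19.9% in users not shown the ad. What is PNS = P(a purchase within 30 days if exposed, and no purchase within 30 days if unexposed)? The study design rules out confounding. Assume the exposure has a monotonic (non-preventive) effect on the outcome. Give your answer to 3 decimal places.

p₁ = 0.385, p₀ = 0.199.
Under exogeneity and monotonicity, PNS = p₁ − p₀.
PNS = 0.385 − 0.199 = 0.186

PNS ≈ 0.186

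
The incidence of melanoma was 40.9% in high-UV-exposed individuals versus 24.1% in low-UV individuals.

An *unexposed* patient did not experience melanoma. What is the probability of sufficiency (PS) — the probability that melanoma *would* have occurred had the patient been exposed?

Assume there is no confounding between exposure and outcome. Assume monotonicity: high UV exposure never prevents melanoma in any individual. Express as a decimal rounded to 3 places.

p₁ = 0.409, p₀ = 0.241.
Under exogeneity and monotonicity, PS = (p₁ − p₀) / (1 − p₀).
PS = (0.409 − 0.241) / (1 − 0.241) = 0.168 / 0.759 ≈ 0.2213

PS ≈ 0.221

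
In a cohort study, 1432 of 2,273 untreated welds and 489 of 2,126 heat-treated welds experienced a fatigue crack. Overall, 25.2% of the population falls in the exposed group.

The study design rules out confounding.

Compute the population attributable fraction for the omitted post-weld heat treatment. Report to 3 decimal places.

PAF ≈ 0.305

p₁ = P(outcome | exposed) = 1432/2273 = 0.63
p₀ = P(outcome | unexposed) = 489/2126 = 0.23001
Overall risk P(Y=1) = π·p₁ + (1−π)·p₀ = 0.252×0.63 + 0.748×0.23001 = 0.33081.
Under exogeneity, PAF = [P(Y=1) − p₀] / P(Y=1).
PAF = (0.33081 − 0.23001) / 0.33081 ≈ 0.3047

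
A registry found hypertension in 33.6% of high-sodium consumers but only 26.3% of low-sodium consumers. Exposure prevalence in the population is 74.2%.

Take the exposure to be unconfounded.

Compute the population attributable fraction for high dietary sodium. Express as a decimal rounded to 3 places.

PAF ≈ 0.171

p₁ = 0.336, p₀ = 0.263.
Overall risk P(Y=1) = π·p₁ + (1−π)·p₀ = 0.742×0.336 + 0.258×0.263 = 0.31717.
Under exogeneity, PAF = [P(Y=1) − p₀] / P(Y=1).
PAF = (0.31717 − 0.263) / 0.31717 ≈ 0.1708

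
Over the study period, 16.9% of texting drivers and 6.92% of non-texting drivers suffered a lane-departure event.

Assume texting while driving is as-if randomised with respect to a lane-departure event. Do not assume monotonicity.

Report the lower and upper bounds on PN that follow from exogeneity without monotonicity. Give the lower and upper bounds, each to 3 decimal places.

p₁ = 0.169, p₀ = 0.0692.
Under exogeneity alone the bounds on PN are max{0,(p₁−p₀)/p₁} ≤ PN ≤ min{1,(1−p₀)/p₁}.
  lower = (p₁ − p₀)/p₁ = 0.0998 / 0.169 ≈ 0.5905
  upper = min{1, (1 − p₀)/p₁} = 0.9308 / 0.169 ≈ 5.5077 → capped at 1

0.591 ≤ PN ≤ 1.000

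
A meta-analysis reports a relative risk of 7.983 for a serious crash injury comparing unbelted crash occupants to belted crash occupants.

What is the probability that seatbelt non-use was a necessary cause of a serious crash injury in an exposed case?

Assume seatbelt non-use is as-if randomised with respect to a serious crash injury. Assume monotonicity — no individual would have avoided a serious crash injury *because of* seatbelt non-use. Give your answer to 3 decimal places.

Under exogeneity and monotonicity, PN = (RR − 1) / RR = 1 − 1/RR.
PN = (7.983 − 1) / 7.983 = 6.983 / 7.983 ≈ 0.8747

PN ≈ 0.875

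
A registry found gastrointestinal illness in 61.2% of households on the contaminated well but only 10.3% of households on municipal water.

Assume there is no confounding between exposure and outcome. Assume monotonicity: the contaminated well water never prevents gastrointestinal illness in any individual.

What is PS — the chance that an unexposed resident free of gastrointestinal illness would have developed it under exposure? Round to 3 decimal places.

PS ≈ 0.567

p₁ = 0.612, p₀ = 0.103.
Under exogeneity and monotonicity, PS = (p₁ − p₀) / (1 − p₀).
PS = (0.612 − 0.103) / (1 − 0.103) = 0.509 / 0.897 ≈ 0.5674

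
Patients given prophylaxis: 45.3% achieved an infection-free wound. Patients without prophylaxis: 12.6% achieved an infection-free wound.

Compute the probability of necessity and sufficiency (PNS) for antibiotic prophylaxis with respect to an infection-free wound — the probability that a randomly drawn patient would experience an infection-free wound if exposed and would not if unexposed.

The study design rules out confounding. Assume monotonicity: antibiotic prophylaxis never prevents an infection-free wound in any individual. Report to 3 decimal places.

p₁ = 0.453, p₀ = 0.126.
Under exogeneity and monotonicity, PNS = p₁ − p₀.
PNS = 0.453 − 0.126 = 0.327

PNS ≈ 0.327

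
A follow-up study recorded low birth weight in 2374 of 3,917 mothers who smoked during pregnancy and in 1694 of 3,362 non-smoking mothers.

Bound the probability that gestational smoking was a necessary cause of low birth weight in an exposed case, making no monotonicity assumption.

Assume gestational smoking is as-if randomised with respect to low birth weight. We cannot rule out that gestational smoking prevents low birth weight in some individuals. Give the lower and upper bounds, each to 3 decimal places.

p₁ = P(outcome | exposed) = 2374/3917 = 0.60608
p₀ = P(outcome | unexposed) = 1694/3362 = 0.50387
Under exogeneity alone the bounds on PN are max{0,(p₁−p₀)/p₁} ≤ PN ≤ min{1,(1−p₀)/p₁}.
  lower = (p₁ − p₀)/p₁ = 0.10221 / 0.60608 ≈ 0.1686
  upper = min{1, (1 − p₀)/p₁} = 0.49613 / 0.60608 ≈ 0.8186

0.169 ≤ PN ≤ 0.819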